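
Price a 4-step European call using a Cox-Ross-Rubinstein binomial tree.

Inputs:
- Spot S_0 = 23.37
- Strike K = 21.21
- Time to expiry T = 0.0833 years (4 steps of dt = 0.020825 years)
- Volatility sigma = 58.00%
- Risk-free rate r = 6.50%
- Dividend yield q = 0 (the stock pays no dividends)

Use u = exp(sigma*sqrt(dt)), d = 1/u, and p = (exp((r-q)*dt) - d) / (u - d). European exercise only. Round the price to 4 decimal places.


Answer: Price = V(0,0) = 2.9603

Derivation:
dt = T/N = 0.020825
u = exp(sigma*sqrt(dt)) = 1.087302; d = 1/u = 0.919708
p = (exp((r-q)*dt) - d) / (u - d) = 0.487170
Discount per step: exp(-r*dt) = 0.998647
Stock lattice S(k, i) with i counting down-moves:
  k=0: S(0,0) = 23.3700
  k=1: S(1,0) = 25.4102; S(1,1) = 21.4936
  k=2: S(2,0) = 27.6286; S(2,1) = 23.3700; S(2,2) = 19.7678
  k=3: S(3,0) = 30.0406; S(3,1) = 25.4102; S(3,2) = 21.4936; S(3,3) = 18.1806
  k=4: S(4,0) = 32.6632; S(4,1) = 27.6286; S(4,2) = 23.3700; S(4,3) = 19.7678; S(4,4) = 16.7209
Terminal payoffs V(N, i) = max(S_T - K, 0):
  V(4,0) = 11.453209; V(4,1) = 6.418594; V(4,2) = 2.160000; V(4,3) = 0.000000; V(4,4) = 0.000000
Backward induction: V(k, i) = exp(-r*dt) * [p * V(k+1, i) + (1-p) * V(k+1, i+1)].
  V(3,0) = exp(-r*dt) * [p*11.453209 + (1-p)*6.418594] = 8.859305
  V(3,1) = exp(-r*dt) * [p*6.418594 + (1-p)*2.160000] = 4.228930
  V(3,2) = exp(-r*dt) * [p*2.160000 + (1-p)*0.000000] = 1.050863
  V(3,3) = exp(-r*dt) * [p*0.000000 + (1-p)*0.000000] = 0.000000
  V(2,0) = exp(-r*dt) * [p*8.859305 + (1-p)*4.228930] = 6.475937
  V(2,1) = exp(-r*dt) * [p*4.228930 + (1-p)*1.050863] = 2.595605
  V(2,2) = exp(-r*dt) * [p*1.050863 + (1-p)*0.000000] = 0.511256
  V(1,0) = exp(-r*dt) * [p*6.475937 + (1-p)*2.595605] = 4.479917
  V(1,1) = exp(-r*dt) * [p*2.595605 + (1-p)*0.511256] = 1.524623
  V(0,0) = exp(-r*dt) * [p*4.479917 + (1-p)*1.524623] = 2.960343


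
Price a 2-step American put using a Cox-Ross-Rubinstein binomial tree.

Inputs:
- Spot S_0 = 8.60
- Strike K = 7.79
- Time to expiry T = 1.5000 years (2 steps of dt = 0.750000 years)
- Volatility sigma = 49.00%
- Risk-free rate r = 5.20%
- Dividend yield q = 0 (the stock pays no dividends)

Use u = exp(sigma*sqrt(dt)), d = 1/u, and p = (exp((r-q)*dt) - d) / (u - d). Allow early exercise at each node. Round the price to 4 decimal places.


Answer: Price = V(0,0) = 1.1880

Derivation:
dt = T/N = 0.750000
u = exp(sigma*sqrt(dt)) = 1.528600; d = 1/u = 0.654193
p = (exp((r-q)*dt) - d) / (u - d) = 0.440959
Discount per step: exp(-r*dt) = 0.961751
Stock lattice S(k, i) with i counting down-moves:
  k=0: S(0,0) = 8.6000
  k=1: S(1,0) = 13.1460; S(1,1) = 5.6261
  k=2: S(2,0) = 20.0949; S(2,1) = 8.6000; S(2,2) = 3.6805
Terminal payoffs V(N, i) = max(K - S_T, 0):
  V(2,0) = 0.000000; V(2,1) = 0.000000; V(2,2) = 4.109468
Backward induction: V(k, i) = exp(-r*dt) * [p * V(k+1, i) + (1-p) * V(k+1, i+1)]; then take max(V_cont, immediate exercise) for American.
  V(1,0) = exp(-r*dt) * [p*0.000000 + (1-p)*0.000000] = 0.000000; exercise = 0.000000; V(1,0) = max -> 0.000000
  V(1,1) = exp(-r*dt) * [p*0.000000 + (1-p)*4.109468] = 2.209491; exercise = 2.163938; V(1,1) = max -> 2.209491
  V(0,0) = exp(-r*dt) * [p*0.000000 + (1-p)*2.209491] = 1.187951; exercise = 0.000000; V(0,0) = max -> 1.187951


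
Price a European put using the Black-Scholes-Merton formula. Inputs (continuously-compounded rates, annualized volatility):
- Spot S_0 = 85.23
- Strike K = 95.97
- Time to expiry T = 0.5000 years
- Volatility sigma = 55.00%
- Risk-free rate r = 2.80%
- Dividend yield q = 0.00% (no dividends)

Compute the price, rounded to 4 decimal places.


d1 = (ln(S/K) + (r - q + 0.5*sigma^2) * T) / (sigma * sqrt(T)) = -0.07471459
d2 = d1 - sigma * sqrt(T) = -0.46362332
exp(-rT) = 0.98609754; exp(-qT) = 1.00000000
P = K * exp(-rT) * N(-d2) - S_0 * exp(-qT) * N(-d1)
N(-d1) = 0.52977910; N(-d2) = 0.67854118
P = 95.9700 * 0.98609754 * 0.67854118 - 85.2300 * 1.00000000 * 0.52977910 = 19.0612

Answer: Price = 19.0612


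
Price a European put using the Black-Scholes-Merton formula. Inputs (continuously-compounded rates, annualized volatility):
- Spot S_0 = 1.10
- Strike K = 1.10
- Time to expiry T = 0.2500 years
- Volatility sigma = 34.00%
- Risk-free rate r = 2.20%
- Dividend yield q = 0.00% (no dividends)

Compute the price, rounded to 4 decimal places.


Answer: Price = 0.0713

Derivation:
d1 = (ln(S/K) + (r - q + 0.5*sigma^2) * T) / (sigma * sqrt(T)) = 0.11735294
d2 = d1 - sigma * sqrt(T) = -0.05264706
exp(-rT) = 0.99451510; exp(-qT) = 1.00000000
P = K * exp(-rT) * N(-d2) - S_0 * exp(-qT) * N(-d1)
N(-d1) = 0.45329019; N(-d2) = 0.52099344
P = 1.1000 * 0.99451510 * 0.52099344 - 1.1000 * 1.00000000 * 0.45329019 = 0.0713


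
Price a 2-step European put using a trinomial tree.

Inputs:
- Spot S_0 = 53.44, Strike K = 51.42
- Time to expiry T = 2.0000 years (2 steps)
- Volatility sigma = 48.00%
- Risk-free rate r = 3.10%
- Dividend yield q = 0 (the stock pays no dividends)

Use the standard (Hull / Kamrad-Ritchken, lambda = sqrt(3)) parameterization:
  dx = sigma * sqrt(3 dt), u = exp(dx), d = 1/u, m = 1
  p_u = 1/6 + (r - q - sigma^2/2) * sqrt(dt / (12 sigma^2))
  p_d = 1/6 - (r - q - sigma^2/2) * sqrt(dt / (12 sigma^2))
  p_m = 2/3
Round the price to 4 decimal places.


Answer: Price = V(0,0) = 9.4982

Derivation:
dt = T/N = 1.000000; dx = sigma*sqrt(3*dt) = 0.831384
u = exp(dx) = 2.296496; d = 1/u = 0.435446
p_u = 0.116028, p_m = 0.666667, p_d = 0.217305
Discount per step: exp(-r*dt) = 0.969476
Stock lattice S(k, j) with j the centered position index:
  k=0: S(0,+0) = 53.4400
  k=1: S(1,-1) = 23.2702; S(1,+0) = 53.4400; S(1,+1) = 122.7247
  k=2: S(2,-2) = 10.1329; S(2,-1) = 23.2702; S(2,+0) = 53.4400; S(2,+1) = 122.7247; S(2,+2) = 281.8368
Terminal payoffs V(N, j) = max(K - S_T, 0):
  V(2,-2) = 41.287068; V(2,-1) = 28.149763; V(2,+0) = 0.000000; V(2,+1) = 0.000000; V(2,+2) = 0.000000
Backward induction: V(k, j) = exp(-r*dt) * [p_u * V(k+1, j+1) + p_m * V(k+1, j) + p_d * V(k+1, j-1)]
  V(1,-1) = exp(-r*dt) * [p_u*0.000000 + p_m*28.149763 + p_d*41.287068] = 26.891700
  V(1,+0) = exp(-r*dt) * [p_u*0.000000 + p_m*0.000000 + p_d*28.149763] = 5.930366
  V(1,+1) = exp(-r*dt) * [p_u*0.000000 + p_m*0.000000 + p_d*0.000000] = 0.000000
  V(0,+0) = exp(-r*dt) * [p_u*0.000000 + p_m*5.930366 + p_d*26.891700] = 9.498225


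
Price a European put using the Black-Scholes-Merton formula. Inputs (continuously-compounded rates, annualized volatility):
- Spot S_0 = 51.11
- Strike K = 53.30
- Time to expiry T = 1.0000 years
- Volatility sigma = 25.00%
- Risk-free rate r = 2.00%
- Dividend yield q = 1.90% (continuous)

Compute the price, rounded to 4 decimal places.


Answer: Price = 6.2089

Derivation:
d1 = (ln(S/K) + (r - q + 0.5*sigma^2) * T) / (sigma * sqrt(T)) = -0.03882463
d2 = d1 - sigma * sqrt(T) = -0.28882463
exp(-rT) = 0.98019867; exp(-qT) = 0.98117936
P = K * exp(-rT) * N(-d2) - S_0 * exp(-qT) * N(-d1)
N(-d1) = 0.51548490; N(-d2) = 0.61364221
P = 53.3000 * 0.98019867 * 0.61364221 - 51.1100 * 0.98117936 * 0.51548490 = 6.2089


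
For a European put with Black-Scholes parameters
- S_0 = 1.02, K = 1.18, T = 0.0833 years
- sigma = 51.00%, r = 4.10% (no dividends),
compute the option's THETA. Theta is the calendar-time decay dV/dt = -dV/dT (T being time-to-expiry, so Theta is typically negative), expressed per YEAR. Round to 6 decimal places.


Answer: Theta = -0.200251

Derivation:
d1 = -0.8931245052; d2 = -1.0403193760
phi(d1) = 0.2677305475; exp(-qT) = 1.0000000000; exp(-rT) = 0.9965905255
Theta = -S*exp(-qT)*phi(d1)*sigma/(2*sqrt(T)) + r*K*exp(-rT)*N(-d2) - q*S*exp(-qT)*N(-d1)
N(-d1) = 0.8141047494; N(-d2) = 0.8509042274; sqrt(T) = 0.2886173938
Term 1 = -1.0200 * 1.0000000000 * 0.2677305475 * 0.5100 / (2 * 0.2886173938) = -0.2412769185
Term 2 = 0.0410 * 1.1800 * 0.9965905255 * 0.8509042274 = 0.0410263895
Term 3 = 0 (no dividend yield, q = 0)
Theta = -0.2412769185 + (0.0410263895) + (0.0000000000) = -0.200251


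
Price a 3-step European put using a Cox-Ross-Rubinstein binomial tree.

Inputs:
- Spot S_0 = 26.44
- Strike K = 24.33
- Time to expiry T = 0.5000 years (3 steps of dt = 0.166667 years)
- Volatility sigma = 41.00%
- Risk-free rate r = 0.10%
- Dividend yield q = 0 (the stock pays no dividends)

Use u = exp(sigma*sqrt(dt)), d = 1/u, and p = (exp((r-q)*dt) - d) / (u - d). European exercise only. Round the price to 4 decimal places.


dt = T/N = 0.166667
u = exp(sigma*sqrt(dt)) = 1.182206; d = 1/u = 0.845877
p = (exp((r-q)*dt) - d) / (u - d) = 0.458748
Discount per step: exp(-r*dt) = 0.999833
Stock lattice S(k, i) with i counting down-moves:
  k=0: S(0,0) = 26.4400
  k=1: S(1,0) = 31.2575; S(1,1) = 22.3650
  k=2: S(2,0) = 36.9528; S(2,1) = 26.4400; S(2,2) = 18.9180
  k=3: S(3,0) = 43.6858; S(3,1) = 31.2575; S(3,2) = 22.3650; S(3,3) = 16.0023
Terminal payoffs V(N, i) = max(K - S_T, 0):
  V(3,0) = 0.000000; V(3,1) = 0.000000; V(3,2) = 1.965023; V(3,3) = 8.327698
Backward induction: V(k, i) = exp(-r*dt) * [p * V(k+1, i) + (1-p) * V(k+1, i+1)].
  V(2,0) = exp(-r*dt) * [p*0.000000 + (1-p)*0.000000] = 0.000000
  V(2,1) = exp(-r*dt) * [p*0.000000 + (1-p)*1.965023] = 1.063396
  V(2,2) = exp(-r*dt) * [p*1.965023 + (1-p)*8.327698] = 5.407935
  V(1,0) = exp(-r*dt) * [p*0.000000 + (1-p)*1.063396] = 0.575470
  V(1,1) = exp(-r*dt) * [p*1.063396 + (1-p)*5.407935] = 3.414319
  V(0,0) = exp(-r*dt) * [p*0.575470 + (1-p)*3.414319] = 2.111652

Answer: Price = V(0,0) = 2.1117


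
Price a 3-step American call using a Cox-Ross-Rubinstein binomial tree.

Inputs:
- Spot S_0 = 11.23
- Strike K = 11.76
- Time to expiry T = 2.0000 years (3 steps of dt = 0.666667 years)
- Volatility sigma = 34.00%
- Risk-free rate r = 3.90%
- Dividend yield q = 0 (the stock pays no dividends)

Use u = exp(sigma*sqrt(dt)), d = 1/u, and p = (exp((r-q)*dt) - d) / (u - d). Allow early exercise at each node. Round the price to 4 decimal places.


dt = T/N = 0.666667
u = exp(sigma*sqrt(dt)) = 1.319970; d = 1/u = 0.757593
p = (exp((r-q)*dt) - d) / (u - d) = 0.477879
Discount per step: exp(-r*dt) = 0.974335
Stock lattice S(k, i) with i counting down-moves:
  k=0: S(0,0) = 11.2300
  k=1: S(1,0) = 14.8233; S(1,1) = 8.5078
  k=2: S(2,0) = 19.5663; S(2,1) = 11.2300; S(2,2) = 6.4454
  k=3: S(3,0) = 25.8269; S(3,1) = 14.8233; S(3,2) = 8.5078; S(3,3) = 4.8830
Terminal payoffs V(N, i) = max(S_T - K, 0):
  V(3,0) = 14.066866; V(3,1) = 3.063261; V(3,2) = 0.000000; V(3,3) = 0.000000
Backward induction: V(k, i) = exp(-r*dt) * [p * V(k+1, i) + (1-p) * V(k+1, i+1)]; then take max(V_cont, immediate exercise) for American.
  V(2,0) = exp(-r*dt) * [p*14.066866 + (1-p)*3.063261] = 8.108075; exercise = 7.806256; V(2,0) = max -> 8.108075
  V(2,1) = exp(-r*dt) * [p*3.063261 + (1-p)*0.000000] = 1.426297; exercise = 0.000000; V(2,1) = max -> 1.426297
  V(2,2) = exp(-r*dt) * [p*0.000000 + (1-p)*0.000000] = 0.000000; exercise = 0.000000; V(2,2) = max -> 0.000000
  V(1,0) = exp(-r*dt) * [p*8.108075 + (1-p)*1.426297] = 4.500821; exercise = 3.063261; V(1,0) = max -> 4.500821
  V(1,1) = exp(-r*dt) * [p*1.426297 + (1-p)*0.000000] = 0.664104; exercise = 0.000000; V(1,1) = max -> 0.664104
  V(0,0) = exp(-r*dt) * [p*4.500821 + (1-p)*0.664104] = 2.433489; exercise = 0.000000; V(0,0) = max -> 2.433489

Answer: Price = V(0,0) = 2.4335


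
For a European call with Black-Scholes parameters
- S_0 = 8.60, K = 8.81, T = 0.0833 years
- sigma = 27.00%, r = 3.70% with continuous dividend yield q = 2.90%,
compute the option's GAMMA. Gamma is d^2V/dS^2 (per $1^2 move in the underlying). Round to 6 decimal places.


d1 = -0.2620738804; d2 = -0.3400005767
phi(d1) = 0.3854746324; exp(-qT) = 0.9975872155; exp(-rT) = 0.9969226448
Gamma = exp(-qT) * phi(d1) / (S * sigma * sqrt(T)) = 0.9975872155 * 0.3854746324 / (8.6000 * 0.2700 * 0.2886173938) = 0.573802

Answer: Gamma = 0.573802


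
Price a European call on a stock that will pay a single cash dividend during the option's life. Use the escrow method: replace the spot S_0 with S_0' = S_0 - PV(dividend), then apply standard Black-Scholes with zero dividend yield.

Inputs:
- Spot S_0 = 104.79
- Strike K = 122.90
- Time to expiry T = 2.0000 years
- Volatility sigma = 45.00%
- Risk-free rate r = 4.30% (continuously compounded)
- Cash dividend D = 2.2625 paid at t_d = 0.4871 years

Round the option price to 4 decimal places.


Answer: Price = 22.0708

Derivation:
PV(D) = D * exp(-r * t_d) = 2.2625 * 0.97927253 = 2.21560410
S_0' = S_0 - PV(D) = 104.7900 - 2.21560410 = 102.57439590
d1 = (ln(S_0'/K) + (r + sigma^2/2)*T) / (sigma*sqrt(T)) = 0.16926146
d2 = d1 - sigma*sqrt(T) = -0.46713464
exp(-rT) = 0.91759423
N(d1) = 0.56720450; N(d2) = 0.32020177
C = S_0' * N(d1) - K * exp(-rT) * N(d2) = 102.57439590 * 0.56720450 - 122.9000 * 0.91759423 * 0.32020177 = 22.0708


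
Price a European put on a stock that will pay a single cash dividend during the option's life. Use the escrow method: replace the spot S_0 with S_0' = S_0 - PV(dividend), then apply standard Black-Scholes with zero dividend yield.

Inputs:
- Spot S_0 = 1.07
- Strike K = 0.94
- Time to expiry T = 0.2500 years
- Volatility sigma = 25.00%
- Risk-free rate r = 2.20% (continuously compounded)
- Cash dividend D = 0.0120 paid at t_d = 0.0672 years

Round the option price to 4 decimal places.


PV(D) = D * exp(-r * t_d) = 0.0120 * 0.99852269 = 0.01198227
S_0' = S_0 - PV(D) = 1.0700 - 0.01198227 = 1.05801773
d1 = (ln(S_0'/K) + (r + sigma^2/2)*T) / (sigma*sqrt(T)) = 1.05267994
d2 = d1 - sigma*sqrt(T) = 0.92767994
exp(-rT) = 0.99451510
N(-d1) = 0.14624385; N(-d2) = 0.17678681
P = K * exp(-rT) * N(-d2) - S_0' * N(-d1) = 0.9400 * 0.99451510 * 0.17678681 - 1.05801773 * 0.14624385 = 0.0105

Answer: Price = 0.0105


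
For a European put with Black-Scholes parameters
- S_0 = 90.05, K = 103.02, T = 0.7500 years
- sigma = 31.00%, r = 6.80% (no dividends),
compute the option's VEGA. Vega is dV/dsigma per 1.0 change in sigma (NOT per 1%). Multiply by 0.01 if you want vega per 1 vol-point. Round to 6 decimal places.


Answer: Vega = 30.628160

Derivation:
d1 = -0.1770065505; d2 = -0.4454744257
phi(d1) = 0.3927412846; exp(-qT) = 1.0000000000; exp(-rT) = 0.9502786705
Vega = S * exp(-qT) * phi(d1) * sqrt(T) = 90.0500 * 1.0000000000 * 0.3927412846 * 0.8660254038 = 30.628160


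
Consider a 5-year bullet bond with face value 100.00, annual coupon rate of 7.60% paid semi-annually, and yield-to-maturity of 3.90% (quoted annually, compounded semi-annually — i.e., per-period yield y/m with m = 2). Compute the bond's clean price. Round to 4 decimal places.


Coupon per period c = face * coupon_rate / m = 3.800000
Periods per year m = 2; per-period yield y/m = 0.019500
Number of cashflows N = 10
Cashflows (t years, CF_t, discount factor 1/(1+y/m)^(m*t), PV):
  t = 0.5000: CF_t = 3.800000, DF = 0.980873, PV = 3.727317
  t = 1.0000: CF_t = 3.800000, DF = 0.962112, PV = 3.656025
  t = 1.5000: CF_t = 3.800000, DF = 0.943709, PV = 3.586096
  t = 2.0000: CF_t = 3.800000, DF = 0.925659, PV = 3.517505
  t = 2.5000: CF_t = 3.800000, DF = 0.907954, PV = 3.450225
  t = 3.0000: CF_t = 3.800000, DF = 0.890588, PV = 3.384233
  t = 3.5000: CF_t = 3.800000, DF = 0.873553, PV = 3.319502
  t = 4.0000: CF_t = 3.800000, DF = 0.856845, PV = 3.256010
  t = 4.5000: CF_t = 3.800000, DF = 0.840456, PV = 3.193732
  t = 5.0000: CF_t = 103.800000, DF = 0.824380, PV = 85.570694
Price P = sum_t PV_t = 116.661339

Answer: Price = 116.6613


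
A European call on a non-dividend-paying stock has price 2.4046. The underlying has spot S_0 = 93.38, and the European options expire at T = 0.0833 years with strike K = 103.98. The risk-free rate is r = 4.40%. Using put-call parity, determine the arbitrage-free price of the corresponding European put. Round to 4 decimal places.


Answer: Put price = 12.6242

Derivation:
Put-call parity: C - P = S_0 * exp(-qT) - K * exp(-rT).
S_0 * exp(-qT) = 93.3800 * 1.00000000 = 93.38000000
K * exp(-rT) = 103.9800 * 0.99634151 = 103.59959007
P = C - S*exp(-qT) + K*exp(-rT)
P = 2.4046 - 93.38000000 + 103.59959007 = 12.6242


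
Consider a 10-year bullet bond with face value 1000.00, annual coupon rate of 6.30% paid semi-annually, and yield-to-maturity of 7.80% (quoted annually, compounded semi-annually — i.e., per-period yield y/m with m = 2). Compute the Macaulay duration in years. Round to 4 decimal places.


Answer: Macaulay duration = 7.4100 years

Derivation:
Coupon per period c = face * coupon_rate / m = 31.500000
Periods per year m = 2; per-period yield y/m = 0.039000
Number of cashflows N = 20
Cashflows (t years, CF_t, discount factor 1/(1+y/m)^(m*t), PV):
  t = 0.5000: CF_t = 31.500000, DF = 0.962464, PV = 30.317613
  t = 1.0000: CF_t = 31.500000, DF = 0.926337, PV = 29.179608
  t = 1.5000: CF_t = 31.500000, DF = 0.891566, PV = 28.084320
  t = 2.0000: CF_t = 31.500000, DF = 0.858100, PV = 27.030144
  t = 2.5000: CF_t = 31.500000, DF = 0.825890, PV = 26.015538
  t = 3.0000: CF_t = 31.500000, DF = 0.794889, PV = 25.039017
  t = 3.5000: CF_t = 31.500000, DF = 0.765052, PV = 24.099150
  t = 4.0000: CF_t = 31.500000, DF = 0.736335, PV = 23.194562
  t = 4.5000: CF_t = 31.500000, DF = 0.708696, PV = 22.323929
  t = 5.0000: CF_t = 31.500000, DF = 0.682094, PV = 21.485976
  t = 5.5000: CF_t = 31.500000, DF = 0.656491, PV = 20.679476
  t = 6.0000: CF_t = 31.500000, DF = 0.631849, PV = 19.903249
  t = 6.5000: CF_t = 31.500000, DF = 0.608132, PV = 19.156159
  t = 7.0000: CF_t = 31.500000, DF = 0.585305, PV = 18.437112
  t = 7.5000: CF_t = 31.500000, DF = 0.563335, PV = 17.745055
  t = 8.0000: CF_t = 31.500000, DF = 0.542190, PV = 17.078975
  t = 8.5000: CF_t = 31.500000, DF = 0.521838, PV = 16.437897
  t = 9.0000: CF_t = 31.500000, DF = 0.502250, PV = 15.820882
  t = 9.5000: CF_t = 31.500000, DF = 0.483398, PV = 15.227028
  t = 10.0000: CF_t = 1031.500000, DF = 0.465253, PV = 479.908322
Price P = sum_t PV_t = 897.164011
Macaulay numerator sum_t t * PV_t:
  t * PV_t at t = 0.5000: 15.158807
  t * PV_t at t = 1.0000: 29.179608
  t * PV_t at t = 1.5000: 42.126480
  t * PV_t at t = 2.0000: 54.060289
  t * PV_t at t = 2.5000: 65.038846
  t * PV_t at t = 3.0000: 75.117050
  t * PV_t at t = 3.5000: 84.347024
  t * PV_t at t = 4.0000: 92.778247
  t * PV_t at t = 4.5000: 100.457679
  t * PV_t at t = 5.0000: 107.429878
  t * PV_t at t = 5.5000: 113.737118
  t * PV_t at t = 6.0000: 119.419496
  t * PV_t at t = 6.5000: 124.515034
  t * PV_t at t = 7.0000: 129.059782
  t * PV_t at t = 7.5000: 133.087910
  t * PV_t at t = 8.0000: 136.631797
  t * PV_t at t = 8.5000: 139.722121
  t * PV_t at t = 9.0000: 142.387940
  t * PV_t at t = 9.5000: 144.656767
  t * PV_t at t = 10.0000: 4799.083222
Macaulay duration D = (sum_t t * PV_t) / P = 6647.995095 / 897.164011 = 7.410011


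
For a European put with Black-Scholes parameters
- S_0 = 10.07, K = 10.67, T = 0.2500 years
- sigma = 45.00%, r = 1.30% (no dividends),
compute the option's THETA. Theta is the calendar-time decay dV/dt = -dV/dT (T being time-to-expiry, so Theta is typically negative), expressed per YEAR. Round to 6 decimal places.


Answer: Theta = -1.704208

Derivation:
d1 = -0.1302793715; d2 = -0.3552793715
phi(d1) = 0.3955710387; exp(-qT) = 1.0000000000; exp(-rT) = 0.9967552755
Theta = -S*exp(-qT)*phi(d1)*sigma/(2*sqrt(T)) + r*K*exp(-rT)*N(-d2) - q*S*exp(-qT)*N(-d1)
N(-d1) = 0.5518272999; N(-d2) = 0.6388098460; sqrt(T) = 0.5000000000
Term 1 = -10.0700 * 1.0000000000 * 0.3955710387 * 0.4500 / (2 * 0.5000000000) = -1.7925301619
Term 2 = 0.0130 * 10.6700 * 0.9967552755 * 0.6388098460 = 0.0883218009
Term 3 = 0 (no dividend yield, q = 0)
Theta = -1.7925301619 + (0.0883218009) + (0.0000000000) = -1.704208


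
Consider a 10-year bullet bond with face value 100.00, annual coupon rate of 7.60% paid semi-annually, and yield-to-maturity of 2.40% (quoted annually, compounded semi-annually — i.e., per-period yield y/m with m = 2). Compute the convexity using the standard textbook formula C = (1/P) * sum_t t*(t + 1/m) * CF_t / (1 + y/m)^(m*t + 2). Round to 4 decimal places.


Coupon per period c = face * coupon_rate / m = 3.800000
Periods per year m = 2; per-period yield y/m = 0.012000
Number of cashflows N = 20
Cashflows (t years, CF_t, discount factor 1/(1+y/m)^(m*t), PV):
  t = 0.5000: CF_t = 3.800000, DF = 0.988142, PV = 3.754941
  t = 1.0000: CF_t = 3.800000, DF = 0.976425, PV = 3.710416
  t = 1.5000: CF_t = 3.800000, DF = 0.964847, PV = 3.666419
  t = 2.0000: CF_t = 3.800000, DF = 0.953406, PV = 3.622943
  t = 2.5000: CF_t = 3.800000, DF = 0.942101, PV = 3.579984
  t = 3.0000: CF_t = 3.800000, DF = 0.930930, PV = 3.537533
  t = 3.5000: CF_t = 3.800000, DF = 0.919891, PV = 3.495586
  t = 4.0000: CF_t = 3.800000, DF = 0.908983, PV = 3.454137
  t = 4.5000: CF_t = 3.800000, DF = 0.898205, PV = 3.413178
  t = 5.0000: CF_t = 3.800000, DF = 0.887554, PV = 3.372706
  t = 5.5000: CF_t = 3.800000, DF = 0.877030, PV = 3.332713
  t = 6.0000: CF_t = 3.800000, DF = 0.866630, PV = 3.293195
  t = 6.5000: CF_t = 3.800000, DF = 0.856354, PV = 3.254145
  t = 7.0000: CF_t = 3.800000, DF = 0.846200, PV = 3.215559
  t = 7.5000: CF_t = 3.800000, DF = 0.836166, PV = 3.177429
  t = 8.0000: CF_t = 3.800000, DF = 0.826251, PV = 3.139752
  t = 8.5000: CF_t = 3.800000, DF = 0.816453, PV = 3.102522
  t = 9.0000: CF_t = 3.800000, DF = 0.806772, PV = 3.065733
  t = 9.5000: CF_t = 3.800000, DF = 0.797205, PV = 3.029381
  t = 10.0000: CF_t = 103.800000, DF = 0.787752, PV = 81.768702
Price P = sum_t PV_t = 145.986974
Convexity numerator sum_t t*(t + 1/m) * CF_t / (1+y/m)^(m*t + 2):
  t = 0.5000: term = 1.833209
  t = 1.0000: term = 5.434415
  t = 1.5000: term = 10.739951
  t = 2.0000: term = 17.687666
  t = 2.5000: term = 26.216896
  t = 3.0000: term = 36.268433
  t = 3.5000: term = 47.784497
  t = 4.0000: term = 60.708706
  t = 4.5000: term = 74.986050
  t = 5.0000: term = 90.562862
  t = 5.5000: term = 107.386793
  t = 6.0000: term = 125.406783
  t = 6.5000: term = 144.573038
  t = 7.0000: term = 164.836999
  t = 7.5000: term = 186.151326
  t = 8.0000: term = 208.469865
  t = 8.5000: term = 231.747626
  t = 9.0000: term = 255.940764
  t = 9.5000: term = 281.006548
  t = 10.0000: term = 8383.307135
Convexity = (1/P) * sum = 10461.049563 / 145.986974 = 71.657418

Answer: Convexity = 71.6574


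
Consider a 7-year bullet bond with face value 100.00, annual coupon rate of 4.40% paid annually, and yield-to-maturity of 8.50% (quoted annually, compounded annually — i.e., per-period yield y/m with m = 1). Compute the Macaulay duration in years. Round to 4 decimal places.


Answer: Macaulay duration = 6.0524 years

Derivation:
Coupon per period c = face * coupon_rate / m = 4.400000
Periods per year m = 1; per-period yield y/m = 0.085000
Number of cashflows N = 7
Cashflows (t years, CF_t, discount factor 1/(1+y/m)^(m*t), PV):
  t = 1.0000: CF_t = 4.400000, DF = 0.921659, PV = 4.055300
  t = 2.0000: CF_t = 4.400000, DF = 0.849455, PV = 3.737603
  t = 3.0000: CF_t = 4.400000, DF = 0.782908, PV = 3.444796
  t = 4.0000: CF_t = 4.400000, DF = 0.721574, PV = 3.174927
  t = 5.0000: CF_t = 4.400000, DF = 0.665045, PV = 2.926200
  t = 6.0000: CF_t = 4.400000, DF = 0.612945, PV = 2.696958
  t = 7.0000: CF_t = 104.400000, DF = 0.564926, PV = 58.978311
Price P = sum_t PV_t = 79.014095
Macaulay numerator sum_t t * PV_t:
  t * PV_t at t = 1.0000: 4.055300
  t * PV_t at t = 2.0000: 7.475207
  t * PV_t at t = 3.0000: 10.334387
  t * PV_t at t = 4.0000: 12.699707
  t * PV_t at t = 5.0000: 14.630999
  t * PV_t at t = 6.0000: 16.181750
  t * PV_t at t = 7.0000: 412.848177
Macaulay duration D = (sum_t t * PV_t) / P = 478.225527 / 79.014095 = 6.052408


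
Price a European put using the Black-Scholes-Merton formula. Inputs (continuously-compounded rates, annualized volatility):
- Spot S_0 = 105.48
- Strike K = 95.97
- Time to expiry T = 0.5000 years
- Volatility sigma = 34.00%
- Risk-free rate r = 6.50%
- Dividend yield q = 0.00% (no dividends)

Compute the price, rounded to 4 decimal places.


Answer: Price = 4.4869

Derivation:
d1 = (ln(S/K) + (r - q + 0.5*sigma^2) * T) / (sigma * sqrt(T)) = 0.64839911
d2 = d1 - sigma * sqrt(T) = 0.40798281
exp(-rT) = 0.96802245; exp(-qT) = 1.00000000
P = K * exp(-rT) * N(-d2) - S_0 * exp(-qT) * N(-d1)
N(-d1) = 0.25836342; N(-d2) = 0.34164315
P = 95.9700 * 0.96802245 * 0.34164315 - 105.4800 * 1.00000000 * 0.25836342 = 4.4869


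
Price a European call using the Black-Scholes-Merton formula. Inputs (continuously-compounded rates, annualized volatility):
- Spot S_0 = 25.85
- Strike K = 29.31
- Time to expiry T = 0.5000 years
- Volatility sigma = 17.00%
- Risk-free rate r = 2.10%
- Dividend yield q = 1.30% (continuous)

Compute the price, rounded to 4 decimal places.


d1 = (ln(S/K) + (r - q + 0.5*sigma^2) * T) / (sigma * sqrt(T)) = -0.95162559
d2 = d1 - sigma * sqrt(T) = -1.07183374
exp(-rT) = 0.98955493; exp(-qT) = 0.99352108
C = S_0 * exp(-qT) * N(d1) - K * exp(-rT) * N(d2)
N(d1) = 0.17064345; N(d2) = 0.14189736
C = 25.8500 * 0.99352108 * 0.17064345 - 29.3100 * 0.98955493 * 0.14189736 = 0.2670

Answer: Price = 0.2670


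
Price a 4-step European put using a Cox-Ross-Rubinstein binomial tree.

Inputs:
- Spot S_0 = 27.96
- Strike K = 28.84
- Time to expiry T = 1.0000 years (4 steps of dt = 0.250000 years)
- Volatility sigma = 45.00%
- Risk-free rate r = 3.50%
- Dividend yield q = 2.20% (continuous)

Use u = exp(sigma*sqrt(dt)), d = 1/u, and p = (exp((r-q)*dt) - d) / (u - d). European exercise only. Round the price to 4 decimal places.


dt = T/N = 0.250000
u = exp(sigma*sqrt(dt)) = 1.252323; d = 1/u = 0.798516
p = (exp((r-q)*dt) - d) / (u - d) = 0.451159
Discount per step: exp(-r*dt) = 0.991288
Stock lattice S(k, i) with i counting down-moves:
  k=0: S(0,0) = 27.9600
  k=1: S(1,0) = 35.0149; S(1,1) = 22.3265
  k=2: S(2,0) = 43.8500; S(2,1) = 27.9600; S(2,2) = 17.8281
  k=3: S(3,0) = 54.9144; S(3,1) = 35.0149; S(3,2) = 22.3265; S(3,3) = 14.2360
  k=4: S(4,0) = 68.7705; S(4,1) = 43.8500; S(4,2) = 27.9600; S(4,3) = 17.8281; S(4,4) = 11.3677
Terminal payoffs V(N, i) = max(K - S_T, 0):
  V(4,0) = 0.000000; V(4,1) = 0.000000; V(4,2) = 0.880000; V(4,3) = 11.011917; V(4,4) = 17.472312
Backward induction: V(k, i) = exp(-r*dt) * [p * V(k+1, i) + (1-p) * V(k+1, i+1)].
  V(3,0) = exp(-r*dt) * [p*0.000000 + (1-p)*0.000000] = 0.000000
  V(3,1) = exp(-r*dt) * [p*0.000000 + (1-p)*0.880000] = 0.478772
  V(3,2) = exp(-r*dt) * [p*0.880000 + (1-p)*11.011917] = 6.384696
  V(3,3) = exp(-r*dt) * [p*11.011917 + (1-p)*17.472312] = 14.430820
  V(2,0) = exp(-r*dt) * [p*0.000000 + (1-p)*0.478772] = 0.260480
  V(2,1) = exp(-r*dt) * [p*0.478772 + (1-p)*6.384696] = 3.687773
  V(2,2) = exp(-r*dt) * [p*6.384696 + (1-p)*14.430820] = 10.706642
  V(1,0) = exp(-r*dt) * [p*0.260480 + (1-p)*3.687773] = 2.122861
  V(1,1) = exp(-r*dt) * [p*3.687773 + (1-p)*10.706642] = 7.474326
  V(0,0) = exp(-r*dt) * [p*2.122861 + (1-p)*7.474326] = 5.015881

Answer: Price = V(0,0) = 5.0159


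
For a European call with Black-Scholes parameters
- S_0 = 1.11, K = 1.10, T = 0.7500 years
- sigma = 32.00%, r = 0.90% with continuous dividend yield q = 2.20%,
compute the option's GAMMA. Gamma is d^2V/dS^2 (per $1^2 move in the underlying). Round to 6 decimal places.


d1 = 0.1360375637; d2 = -0.1410905655
phi(d1) = 0.3952678500; exp(-qT) = 0.9836353794; exp(-rT) = 0.9932727301
Gamma = exp(-qT) * phi(d1) / (S * sigma * sqrt(T)) = 0.9836353794 * 0.3952678500 / (1.1100 * 0.3200 * 0.8660254038) = 1.263927

Answer: Gamma = 1.263927


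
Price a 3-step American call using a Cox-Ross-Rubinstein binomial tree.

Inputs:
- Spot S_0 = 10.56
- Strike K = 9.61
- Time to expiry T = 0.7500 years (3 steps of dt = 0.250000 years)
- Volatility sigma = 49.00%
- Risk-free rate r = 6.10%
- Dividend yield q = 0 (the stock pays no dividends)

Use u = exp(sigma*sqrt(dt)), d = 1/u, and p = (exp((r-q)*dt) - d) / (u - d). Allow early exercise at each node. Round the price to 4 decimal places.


dt = T/N = 0.250000
u = exp(sigma*sqrt(dt)) = 1.277621; d = 1/u = 0.782705
p = (exp((r-q)*dt) - d) / (u - d) = 0.470104
Discount per step: exp(-r*dt) = 0.984866
Stock lattice S(k, i) with i counting down-moves:
  k=0: S(0,0) = 10.5600
  k=1: S(1,0) = 13.4917; S(1,1) = 8.2654
  k=2: S(2,0) = 17.2373; S(2,1) = 10.5600; S(2,2) = 6.4693
  k=3: S(3,0) = 22.0227; S(3,1) = 13.4917; S(3,2) = 8.2654; S(3,3) = 5.0636
Terminal payoffs V(N, i) = max(S_T - K, 0):
  V(3,0) = 12.412690; V(3,1) = 3.881681; V(3,2) = 0.000000; V(3,3) = 0.000000
Backward induction: V(k, i) = exp(-r*dt) * [p * V(k+1, i) + (1-p) * V(k+1, i+1)]; then take max(V_cont, immediate exercise) for American.
  V(2,0) = exp(-r*dt) * [p*12.412690 + (1-p)*3.881681] = 7.772700; exercise = 7.627259; V(2,0) = max -> 7.772700
  V(2,1) = exp(-r*dt) * [p*3.881681 + (1-p)*0.000000] = 1.797177; exercise = 0.950000; V(2,1) = max -> 1.797177
  V(2,2) = exp(-r*dt) * [p*0.000000 + (1-p)*0.000000] = 0.000000; exercise = 0.000000; V(2,2) = max -> 0.000000
  V(1,0) = exp(-r*dt) * [p*7.772700 + (1-p)*1.797177] = 4.536581; exercise = 3.881681; V(1,0) = max -> 4.536581
  V(1,1) = exp(-r*dt) * [p*1.797177 + (1-p)*0.000000] = 0.832073; exercise = 0.000000; V(1,1) = max -> 0.832073
  V(0,0) = exp(-r*dt) * [p*4.536581 + (1-p)*0.832073] = 2.534628; exercise = 0.950000; V(0,0) = max -> 2.534628

Answer: Price = V(0,0) = 2.5346


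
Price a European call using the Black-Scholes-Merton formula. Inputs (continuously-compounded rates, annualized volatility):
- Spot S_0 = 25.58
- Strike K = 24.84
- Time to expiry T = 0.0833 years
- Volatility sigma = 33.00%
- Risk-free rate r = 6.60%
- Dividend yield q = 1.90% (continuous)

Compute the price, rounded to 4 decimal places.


Answer: Price = 1.4296

Derivation:
d1 = (ln(S/K) + (r - q + 0.5*sigma^2) * T) / (sigma * sqrt(T)) = 0.39694288
d2 = d1 - sigma * sqrt(T) = 0.30169914
exp(-rT) = 0.99451729; exp(-qT) = 0.99841855
C = S_0 * exp(-qT) * N(d1) - K * exp(-rT) * N(d2)
N(d1) = 0.65429521; N(d2) = 0.61855929
C = 25.5800 * 0.99841855 * 0.65429521 - 24.8400 * 0.99451729 * 0.61855929 = 1.4296


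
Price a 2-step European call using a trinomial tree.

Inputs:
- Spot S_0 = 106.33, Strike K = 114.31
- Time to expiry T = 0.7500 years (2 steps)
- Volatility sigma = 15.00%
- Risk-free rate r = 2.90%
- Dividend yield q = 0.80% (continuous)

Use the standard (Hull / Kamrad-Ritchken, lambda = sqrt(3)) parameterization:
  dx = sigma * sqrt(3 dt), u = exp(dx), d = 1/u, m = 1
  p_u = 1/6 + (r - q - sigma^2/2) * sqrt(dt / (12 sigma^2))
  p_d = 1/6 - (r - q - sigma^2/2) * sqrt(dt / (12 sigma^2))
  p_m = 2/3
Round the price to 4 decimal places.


Answer: Price = V(0,0) = 3.3967

Derivation:
dt = T/N = 0.375000; dx = sigma*sqrt(3*dt) = 0.159099
u = exp(dx) = 1.172454; d = 1/u = 0.852912
p_u = 0.178157, p_m = 0.666667, p_d = 0.155176
Discount per step: exp(-r*dt) = 0.989184
Stock lattice S(k, j) with j the centered position index:
  k=0: S(0,+0) = 106.3300
  k=1: S(1,-1) = 90.6901; S(1,+0) = 106.3300; S(1,+1) = 124.6670
  k=2: S(2,-2) = 77.3507; S(2,-1) = 90.6901; S(2,+0) = 106.3300; S(2,+1) = 124.6670; S(2,+2) = 146.1664
Terminal payoffs V(N, j) = max(S_T - K, 0):
  V(2,-2) = 0.000000; V(2,-1) = 0.000000; V(2,+0) = 0.000000; V(2,+1) = 10.357039; V(2,+2) = 31.856373
Backward induction: V(k, j) = exp(-r*dt) * [p_u * V(k+1, j+1) + p_m * V(k+1, j) + p_d * V(k+1, j-1)]
  V(1,-1) = exp(-r*dt) * [p_u*0.000000 + p_m*0.000000 + p_d*0.000000] = 0.000000
  V(1,+0) = exp(-r*dt) * [p_u*10.357039 + p_m*0.000000 + p_d*0.000000] = 1.825223
  V(1,+1) = exp(-r*dt) * [p_u*31.856373 + p_m*10.357039 + p_d*0.000000] = 12.444065
  V(0,+0) = exp(-r*dt) * [p_u*12.444065 + p_m*1.825223 + p_d*0.000000] = 3.396674


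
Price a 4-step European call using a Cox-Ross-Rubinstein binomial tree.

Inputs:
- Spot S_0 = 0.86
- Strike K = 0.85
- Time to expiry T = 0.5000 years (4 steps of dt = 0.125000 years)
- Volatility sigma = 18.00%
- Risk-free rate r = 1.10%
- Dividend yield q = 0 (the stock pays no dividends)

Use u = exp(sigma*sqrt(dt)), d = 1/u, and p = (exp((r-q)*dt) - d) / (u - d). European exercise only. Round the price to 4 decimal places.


dt = T/N = 0.125000
u = exp(sigma*sqrt(dt)) = 1.065708; d = 1/u = 0.938343
p = (exp((r-q)*dt) - d) / (u - d) = 0.494899
Discount per step: exp(-r*dt) = 0.998626
Stock lattice S(k, i) with i counting down-moves:
  k=0: S(0,0) = 0.8600
  k=1: S(1,0) = 0.9165; S(1,1) = 0.8070
  k=2: S(2,0) = 0.9767; S(2,1) = 0.8600; S(2,2) = 0.7572
  k=3: S(3,0) = 1.0409; S(3,1) = 0.9165; S(3,2) = 0.8070; S(3,3) = 0.7105
  k=4: S(4,0) = 1.1093; S(4,1) = 0.9767; S(4,2) = 0.8600; S(4,3) = 0.7572; S(4,4) = 0.6667
Terminal payoffs V(N, i) = max(S_T - K, 0):
  V(4,0) = 0.259307; V(4,1) = 0.126731; V(4,2) = 0.010000; V(4,3) = 0.000000; V(4,4) = 0.000000
Backward induction: V(k, i) = exp(-r*dt) * [p * V(k+1, i) + (1-p) * V(k+1, i+1)].
  V(3,0) = exp(-r*dt) * [p*0.259307 + (1-p)*0.126731] = 0.192079
  V(3,1) = exp(-r*dt) * [p*0.126731 + (1-p)*0.010000] = 0.067677
  V(3,2) = exp(-r*dt) * [p*0.010000 + (1-p)*0.000000] = 0.004942
  V(3,3) = exp(-r*dt) * [p*0.000000 + (1-p)*0.000000] = 0.000000
  V(2,0) = exp(-r*dt) * [p*0.192079 + (1-p)*0.067677] = 0.129066
  V(2,1) = exp(-r*dt) * [p*0.067677 + (1-p)*0.004942] = 0.035940
  V(2,2) = exp(-r*dt) * [p*0.004942 + (1-p)*0.000000] = 0.002443
  V(1,0) = exp(-r*dt) * [p*0.129066 + (1-p)*0.035940] = 0.081915
  V(1,1) = exp(-r*dt) * [p*0.035940 + (1-p)*0.002443] = 0.018994
  V(0,0) = exp(-r*dt) * [p*0.081915 + (1-p)*0.018994] = 0.050065

Answer: Price = V(0,0) = 0.0501


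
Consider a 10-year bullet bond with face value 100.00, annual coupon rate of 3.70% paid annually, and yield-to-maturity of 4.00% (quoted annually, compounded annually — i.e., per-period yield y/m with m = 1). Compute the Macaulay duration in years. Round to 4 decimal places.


Coupon per period c = face * coupon_rate / m = 3.700000
Periods per year m = 1; per-period yield y/m = 0.040000
Number of cashflows N = 10
Cashflows (t years, CF_t, discount factor 1/(1+y/m)^(m*t), PV):
  t = 1.0000: CF_t = 3.700000, DF = 0.961538, PV = 3.557692
  t = 2.0000: CF_t = 3.700000, DF = 0.924556, PV = 3.420858
  t = 3.0000: CF_t = 3.700000, DF = 0.888996, PV = 3.289287
  t = 4.0000: CF_t = 3.700000, DF = 0.854804, PV = 3.162776
  t = 5.0000: CF_t = 3.700000, DF = 0.821927, PV = 3.041130
  t = 6.0000: CF_t = 3.700000, DF = 0.790315, PV = 2.924164
  t = 7.0000: CF_t = 3.700000, DF = 0.759918, PV = 2.811696
  t = 8.0000: CF_t = 3.700000, DF = 0.730690, PV = 2.703554
  t = 9.0000: CF_t = 3.700000, DF = 0.702587, PV = 2.599571
  t = 10.0000: CF_t = 103.700000, DF = 0.675564, PV = 70.056004
Price P = sum_t PV_t = 97.566731
Macaulay numerator sum_t t * PV_t:
  t * PV_t at t = 1.0000: 3.557692
  t * PV_t at t = 2.0000: 6.841716
  t * PV_t at t = 3.0000: 9.867860
  t * PV_t at t = 4.0000: 12.651102
  t * PV_t at t = 5.0000: 15.205651
  t * PV_t at t = 6.0000: 17.544982
  t * PV_t at t = 7.0000: 19.681871
  t * PV_t at t = 8.0000: 21.628430
  t * PV_t at t = 9.0000: 23.396138
  t * PV_t at t = 10.0000: 700.560043
Macaulay duration D = (sum_t t * PV_t) / P = 830.935487 / 97.566731 = 8.516586

Answer: Macaulay duration = 8.5166 years


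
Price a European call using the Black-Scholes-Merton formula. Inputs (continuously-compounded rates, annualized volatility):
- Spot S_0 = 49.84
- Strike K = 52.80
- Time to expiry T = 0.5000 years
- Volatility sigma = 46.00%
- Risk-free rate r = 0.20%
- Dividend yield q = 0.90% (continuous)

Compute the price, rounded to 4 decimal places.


Answer: Price = 5.1625

Derivation:
d1 = (ln(S/K) + (r - q + 0.5*sigma^2) * T) / (sigma * sqrt(T)) = -0.02549678
d2 = d1 - sigma * sqrt(T) = -0.35076590
exp(-rT) = 0.99900050; exp(-qT) = 0.99551011
C = S_0 * exp(-qT) * N(d1) - K * exp(-rT) * N(d2)
N(d1) = 0.48982936; N(d2) = 0.36288199
C = 49.8400 * 0.99551011 * 0.48982936 - 52.8000 * 0.99900050 * 0.36288199 = 5.1625


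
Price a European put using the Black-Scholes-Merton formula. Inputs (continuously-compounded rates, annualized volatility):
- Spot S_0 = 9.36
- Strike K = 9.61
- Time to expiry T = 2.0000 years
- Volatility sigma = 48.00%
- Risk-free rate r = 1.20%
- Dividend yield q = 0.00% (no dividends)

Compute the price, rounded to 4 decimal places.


Answer: Price = 2.5010

Derivation:
d1 = (ln(S/K) + (r - q + 0.5*sigma^2) * T) / (sigma * sqrt(T)) = 0.33593622
d2 = d1 - sigma * sqrt(T) = -0.34288629
exp(-rT) = 0.97628571; exp(-qT) = 1.00000000
P = K * exp(-rT) * N(-d2) - S_0 * exp(-qT) * N(-d1)
N(-d1) = 0.36845948; N(-d2) = 0.63415800
P = 9.6100 * 0.97628571 * 0.63415800 - 9.3600 * 1.00000000 * 0.36845948 = 2.5010


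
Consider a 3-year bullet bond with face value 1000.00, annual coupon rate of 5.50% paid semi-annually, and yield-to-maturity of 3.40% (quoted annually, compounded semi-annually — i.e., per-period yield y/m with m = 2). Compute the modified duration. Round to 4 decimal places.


Coupon per period c = face * coupon_rate / m = 27.500000
Periods per year m = 2; per-period yield y/m = 0.017000
Number of cashflows N = 6
Cashflows (t years, CF_t, discount factor 1/(1+y/m)^(m*t), PV):
  t = 0.5000: CF_t = 27.500000, DF = 0.983284, PV = 27.040315
  t = 1.0000: CF_t = 27.500000, DF = 0.966848, PV = 26.588313
  t = 1.5000: CF_t = 27.500000, DF = 0.950686, PV = 26.143868
  t = 2.0000: CF_t = 27.500000, DF = 0.934795, PV = 25.706851
  t = 2.5000: CF_t = 27.500000, DF = 0.919169, PV = 25.277140
  t = 3.0000: CF_t = 1027.500000, DF = 0.903804, PV = 928.658660
Price P = sum_t PV_t = 1059.415146
First compute Macaulay numerator sum_t t * PV_t:
  t * PV_t at t = 0.5000: 13.520157
  t * PV_t at t = 1.0000: 26.588313
  t * PV_t at t = 1.5000: 39.215801
  t * PV_t at t = 2.0000: 51.413702
  t * PV_t at t = 2.5000: 63.192849
  t * PV_t at t = 3.0000: 2785.975980
Macaulay duration D = 2979.906804 / 1059.415146 = 2.812785
Modified duration = D / (1 + y/m) = 2.812785 / (1 + 0.017000) = 2.765767

Answer: Modified duration = 2.7658


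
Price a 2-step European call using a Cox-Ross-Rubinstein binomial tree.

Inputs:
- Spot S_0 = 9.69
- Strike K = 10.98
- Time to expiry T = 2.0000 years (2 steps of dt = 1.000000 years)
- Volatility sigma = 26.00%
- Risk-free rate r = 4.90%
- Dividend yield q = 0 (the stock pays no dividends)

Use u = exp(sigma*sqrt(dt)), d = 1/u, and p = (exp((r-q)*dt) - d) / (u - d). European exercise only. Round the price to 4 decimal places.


dt = T/N = 1.000000
u = exp(sigma*sqrt(dt)) = 1.296930; d = 1/u = 0.771052
p = (exp((r-q)*dt) - d) / (u - d) = 0.530862
Discount per step: exp(-r*dt) = 0.952181
Stock lattice S(k, i) with i counting down-moves:
  k=0: S(0,0) = 9.6900
  k=1: S(1,0) = 12.5673; S(1,1) = 7.4715
  k=2: S(2,0) = 16.2988; S(2,1) = 9.6900; S(2,2) = 5.7609
Terminal payoffs V(N, i) = max(S_T - K, 0):
  V(2,0) = 5.318848; V(2,1) = 0.000000; V(2,2) = 0.000000
Backward induction: V(k, i) = exp(-r*dt) * [p * V(k+1, i) + (1-p) * V(k+1, i+1)].
  V(1,0) = exp(-r*dt) * [p*5.318848 + (1-p)*0.000000] = 2.688553
  V(1,1) = exp(-r*dt) * [p*0.000000 + (1-p)*0.000000] = 0.000000
  V(0,0) = exp(-r*dt) * [p*2.688553 + (1-p)*0.000000] = 1.359000

Answer: Price = V(0,0) = 1.3590


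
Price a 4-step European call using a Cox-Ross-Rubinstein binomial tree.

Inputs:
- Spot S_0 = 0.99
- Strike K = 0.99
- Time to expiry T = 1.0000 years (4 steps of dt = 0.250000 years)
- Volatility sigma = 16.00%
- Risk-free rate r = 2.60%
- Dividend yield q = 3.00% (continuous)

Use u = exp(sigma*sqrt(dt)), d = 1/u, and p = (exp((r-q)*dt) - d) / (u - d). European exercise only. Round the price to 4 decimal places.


Answer: Price = V(0,0) = 0.0558

Derivation:
dt = T/N = 0.250000
u = exp(sigma*sqrt(dt)) = 1.083287; d = 1/u = 0.923116
p = (exp((r-q)*dt) - d) / (u - d) = 0.473770
Discount per step: exp(-r*dt) = 0.993521
Stock lattice S(k, i) with i counting down-moves:
  k=0: S(0,0) = 0.9900
  k=1: S(1,0) = 1.0725; S(1,1) = 0.9139
  k=2: S(2,0) = 1.1618; S(2,1) = 0.9900; S(2,2) = 0.8436
  k=3: S(3,0) = 1.2585; S(3,1) = 1.0725; S(3,2) = 0.9139; S(3,3) = 0.7788
  k=4: S(4,0) = 1.3634; S(4,1) = 1.1618; S(4,2) = 0.9900; S(4,3) = 0.8436; S(4,4) = 0.7189
Terminal payoffs V(N, i) = max(S_T - K, 0):
  V(4,0) = 0.373356; V(4,1) = 0.171776; V(4,2) = 0.000000; V(4,3) = 0.000000; V(4,4) = 0.000000
Backward induction: V(k, i) = exp(-r*dt) * [p * V(k+1, i) + (1-p) * V(k+1, i+1)].
  V(3,0) = exp(-r*dt) * [p*0.373356 + (1-p)*0.171776] = 0.265547
  V(3,1) = exp(-r*dt) * [p*0.171776 + (1-p)*0.000000] = 0.080855
  V(3,2) = exp(-r*dt) * [p*0.000000 + (1-p)*0.000000] = 0.000000
  V(3,3) = exp(-r*dt) * [p*0.000000 + (1-p)*0.000000] = 0.000000
  V(2,0) = exp(-r*dt) * [p*0.265547 + (1-p)*0.080855] = 0.167266
  V(2,1) = exp(-r*dt) * [p*0.080855 + (1-p)*0.000000] = 0.038059
  V(2,2) = exp(-r*dt) * [p*0.000000 + (1-p)*0.000000] = 0.000000
  V(1,0) = exp(-r*dt) * [p*0.167266 + (1-p)*0.038059] = 0.098630
  V(1,1) = exp(-r*dt) * [p*0.038059 + (1-p)*0.000000] = 0.017914
  V(0,0) = exp(-r*dt) * [p*0.098630 + (1-p)*0.017914] = 0.055791
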